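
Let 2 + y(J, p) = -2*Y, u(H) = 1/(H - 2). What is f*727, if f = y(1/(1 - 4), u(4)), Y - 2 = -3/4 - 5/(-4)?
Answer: -5089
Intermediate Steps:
Y = 5/2 (Y = 2 + (-3/4 - 5/(-4)) = 2 + (-3*1/4 - 5*(-1/4)) = 2 + (-3/4 + 5/4) = 2 + 1/2 = 5/2 ≈ 2.5000)
u(H) = 1/(-2 + H)
y(J, p) = -7 (y(J, p) = -2 - 2*5/2 = -2 - 5 = -7)
f = -7
f*727 = -7*727 = -5089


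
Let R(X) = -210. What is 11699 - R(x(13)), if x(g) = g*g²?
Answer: 11909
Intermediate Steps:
x(g) = g³
11699 - R(x(13)) = 11699 - 1*(-210) = 11699 + 210 = 11909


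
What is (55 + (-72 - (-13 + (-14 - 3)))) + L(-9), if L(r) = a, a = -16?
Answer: -3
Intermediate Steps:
L(r) = -16
(55 + (-72 - (-13 + (-14 - 3)))) + L(-9) = (55 + (-72 - (-13 + (-14 - 3)))) - 16 = (55 + (-72 - (-13 - 17))) - 16 = (55 + (-72 - 1*(-30))) - 16 = (55 + (-72 + 30)) - 16 = (55 - 42) - 16 = 13 - 16 = -3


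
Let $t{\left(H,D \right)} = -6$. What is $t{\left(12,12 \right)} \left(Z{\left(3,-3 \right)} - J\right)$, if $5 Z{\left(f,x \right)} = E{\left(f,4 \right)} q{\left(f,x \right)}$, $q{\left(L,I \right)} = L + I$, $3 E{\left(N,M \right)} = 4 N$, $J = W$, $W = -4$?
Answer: $-24$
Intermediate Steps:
$J = -4$
$E{\left(N,M \right)} = \frac{4 N}{3}$
$q{\left(L,I \right)} = I + L$
$Z{\left(f,x \right)} = \frac{4 f \left(f + x\right)}{15}$ ($Z{\left(f,x \right)} = \frac{\frac{4 f}{3} \left(x + f\right)}{5} = \frac{\frac{4 f}{3} \left(f + x\right)}{5} = \frac{\frac{4}{3} f \left(f + x\right)}{5} = \frac{4 f \left(f + x\right)}{15}$)
$t{\left(12,12 \right)} \left(Z{\left(3,-3 \right)} - J\right) = - 6 \left(\frac{4}{15} \cdot 3 \left(3 - 3\right) - -4\right) = - 6 \left(\frac{4}{15} \cdot 3 \cdot 0 + 4\right) = - 6 \left(0 + 4\right) = \left(-6\right) 4 = -24$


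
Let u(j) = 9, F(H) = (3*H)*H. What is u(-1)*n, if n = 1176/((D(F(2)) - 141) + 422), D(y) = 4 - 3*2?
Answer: 1176/31 ≈ 37.935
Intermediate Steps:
F(H) = 3*H**2
D(y) = -2 (D(y) = 4 - 6 = -2)
n = 392/93 (n = 1176/((-2 - 141) + 422) = 1176/(-143 + 422) = 1176/279 = 1176*(1/279) = 392/93 ≈ 4.2151)
u(-1)*n = 9*(392/93) = 1176/31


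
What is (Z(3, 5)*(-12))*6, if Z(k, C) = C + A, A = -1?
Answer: -288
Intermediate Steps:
Z(k, C) = -1 + C (Z(k, C) = C - 1 = -1 + C)
(Z(3, 5)*(-12))*6 = ((-1 + 5)*(-12))*6 = (4*(-12))*6 = -48*6 = -288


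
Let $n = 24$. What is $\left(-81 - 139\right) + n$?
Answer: $-196$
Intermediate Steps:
$\left(-81 - 139\right) + n = \left(-81 - 139\right) + 24 = -220 + 24 = -196$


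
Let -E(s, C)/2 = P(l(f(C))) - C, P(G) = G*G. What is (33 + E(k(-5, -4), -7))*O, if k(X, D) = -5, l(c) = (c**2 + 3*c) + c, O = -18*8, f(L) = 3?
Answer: 124272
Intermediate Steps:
O = -144
l(c) = c**2 + 4*c
P(G) = G**2
E(s, C) = -882 + 2*C (E(s, C) = -2*((3*(4 + 3))**2 - C) = -2*((3*7)**2 - C) = -2*(21**2 - C) = -2*(441 - C) = -882 + 2*C)
(33 + E(k(-5, -4), -7))*O = (33 + (-882 + 2*(-7)))*(-144) = (33 + (-882 - 14))*(-144) = (33 - 896)*(-144) = -863*(-144) = 124272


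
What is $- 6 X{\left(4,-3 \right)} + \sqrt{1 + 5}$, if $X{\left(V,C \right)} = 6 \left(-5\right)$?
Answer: $180 + \sqrt{6} \approx 182.45$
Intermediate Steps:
$X{\left(V,C \right)} = -30$
$- 6 X{\left(4,-3 \right)} + \sqrt{1 + 5} = \left(-6\right) \left(-30\right) + \sqrt{1 + 5} = 180 + \sqrt{6}$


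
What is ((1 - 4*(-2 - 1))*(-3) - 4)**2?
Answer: 1849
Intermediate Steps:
((1 - 4*(-2 - 1))*(-3) - 4)**2 = ((1 - 4*(-3))*(-3) - 4)**2 = ((1 + 12)*(-3) - 4)**2 = (13*(-3) - 4)**2 = (-39 - 4)**2 = (-43)**2 = 1849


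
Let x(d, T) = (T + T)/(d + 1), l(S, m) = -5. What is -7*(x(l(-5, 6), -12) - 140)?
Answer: 938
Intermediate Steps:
x(d, T) = 2*T/(1 + d) (x(d, T) = (2*T)/(1 + d) = 2*T/(1 + d))
-7*(x(l(-5, 6), -12) - 140) = -7*(2*(-12)/(1 - 5) - 140) = -7*(2*(-12)/(-4) - 140) = -7*(2*(-12)*(-¼) - 140) = -7*(6 - 140) = -7*(-134) = 938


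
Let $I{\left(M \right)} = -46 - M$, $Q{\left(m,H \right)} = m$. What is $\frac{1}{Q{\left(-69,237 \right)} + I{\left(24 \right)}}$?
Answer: $- \frac{1}{139} \approx -0.0071942$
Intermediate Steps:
$\frac{1}{Q{\left(-69,237 \right)} + I{\left(24 \right)}} = \frac{1}{-69 - 70} = \frac{1}{-139} = - \frac{1}{139}$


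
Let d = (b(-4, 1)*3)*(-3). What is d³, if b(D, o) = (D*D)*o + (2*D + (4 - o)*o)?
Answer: -970299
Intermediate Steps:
b(D, o) = 2*D + o*D² + o*(4 - o) (b(D, o) = D²*o + (2*D + o*(4 - o)) = o*D² + (2*D + o*(4 - o)) = 2*D + o*D² + o*(4 - o))
d = -99 (d = ((-1*1² + 2*(-4) + 4*1 + 1*(-4)²)*3)*(-3) = ((-1*1 - 8 + 4 + 1*16)*3)*(-3) = ((-1 - 8 + 4 + 16)*3)*(-3) = (11*3)*(-3) = 33*(-3) = -99)
d³ = (-99)³ = -970299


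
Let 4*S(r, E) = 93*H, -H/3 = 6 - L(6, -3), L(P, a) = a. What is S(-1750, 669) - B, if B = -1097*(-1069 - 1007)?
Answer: -9111999/4 ≈ -2.2780e+6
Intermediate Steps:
H = -27 (H = -3*(6 - 1*(-3)) = -3*(6 + 3) = -3*9 = -27)
B = 2277372 (B = -1097*(-2076) = 2277372)
S(r, E) = -2511/4 (S(r, E) = (93*(-27))/4 = (¼)*(-2511) = -2511/4)
S(-1750, 669) - B = -2511/4 - 1*2277372 = -2511/4 - 2277372 = -9111999/4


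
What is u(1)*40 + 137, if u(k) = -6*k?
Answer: -103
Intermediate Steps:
u(1)*40 + 137 = -6*1*40 + 137 = -6*40 + 137 = -240 + 137 = -103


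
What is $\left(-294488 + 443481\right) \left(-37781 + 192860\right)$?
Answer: $23105685447$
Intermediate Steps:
$\left(-294488 + 443481\right) \left(-37781 + 192860\right) = 148993 \cdot 155079 = 23105685447$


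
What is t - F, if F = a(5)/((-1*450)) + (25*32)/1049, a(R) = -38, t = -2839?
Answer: -670274906/236025 ≈ -2839.8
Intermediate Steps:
F = 199931/236025 (F = -38/((-1*450)) + (25*32)/1049 = -38/(-450) + 800*(1/1049) = -38*(-1/450) + 800/1049 = 19/225 + 800/1049 = 199931/236025 ≈ 0.84708)
t - F = -2839 - 1*199931/236025 = -2839 - 199931/236025 = -670274906/236025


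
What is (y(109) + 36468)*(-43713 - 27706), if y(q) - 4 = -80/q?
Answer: -283916807192/109 ≈ -2.6047e+9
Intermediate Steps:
y(q) = 4 - 80/q
(y(109) + 36468)*(-43713 - 27706) = ((4 - 80/109) + 36468)*(-43713 - 27706) = ((4 - 80*1/109) + 36468)*(-71419) = ((4 - 80/109) + 36468)*(-71419) = (356/109 + 36468)*(-71419) = (3975368/109)*(-71419) = -283916807192/109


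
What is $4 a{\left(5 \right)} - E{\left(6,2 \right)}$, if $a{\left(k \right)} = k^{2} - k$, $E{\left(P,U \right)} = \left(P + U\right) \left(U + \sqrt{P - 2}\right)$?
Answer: $48$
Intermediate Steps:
$E{\left(P,U \right)} = \left(P + U\right) \left(U + \sqrt{-2 + P}\right)$
$4 a{\left(5 \right)} - E{\left(6,2 \right)} = 4 \cdot 5 \left(-1 + 5\right) - \left(2^{2} + 6 \cdot 2 + 6 \sqrt{-2 + 6} + 2 \sqrt{-2 + 6}\right) = 4 \cdot 5 \cdot 4 - \left(4 + 12 + 6 \sqrt{4} + 2 \sqrt{4}\right) = 4 \cdot 20 - \left(4 + 12 + 6 \cdot 2 + 2 \cdot 2\right) = 80 - \left(4 + 12 + 12 + 4\right) = 80 + \left(0 - 32\right) = 80 - 32 = 48$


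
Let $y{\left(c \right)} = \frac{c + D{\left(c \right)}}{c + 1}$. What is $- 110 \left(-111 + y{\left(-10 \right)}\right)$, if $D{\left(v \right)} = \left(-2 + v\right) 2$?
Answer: $\frac{106150}{9} \approx 11794.0$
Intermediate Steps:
$D{\left(v \right)} = -4 + 2 v$
$y{\left(c \right)} = \frac{-4 + 3 c}{1 + c}$ ($y{\left(c \right)} = \frac{c + \left(-4 + 2 c\right)}{c + 1} = \frac{-4 + 3 c}{1 + c}$)
$- 110 \left(-111 + y{\left(-10 \right)}\right) = - 110 \left(-111 + \frac{-4 + 3 \left(-10\right)}{1 - 10}\right) = - 110 \left(-111 + \frac{-4 - 30}{-9}\right) = - 110 \left(-111 - - \frac{34}{9}\right) = - 110 \left(-111 + \frac{34}{9}\right) = \left(-110\right) \left(- \frac{965}{9}\right) = \frac{106150}{9}$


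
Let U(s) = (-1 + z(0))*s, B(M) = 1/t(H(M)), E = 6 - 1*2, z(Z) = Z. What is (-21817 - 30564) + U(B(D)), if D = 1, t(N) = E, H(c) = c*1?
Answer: -209525/4 ≈ -52381.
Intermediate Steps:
H(c) = c
E = 4 (E = 6 - 2 = 4)
t(N) = 4
B(M) = ¼ (B(M) = 1/4 = ¼)
U(s) = -s (U(s) = (-1 + 0)*s = -s)
(-21817 - 30564) + U(B(D)) = (-21817 - 30564) - 1*¼ = -52381 - ¼ = -209525/4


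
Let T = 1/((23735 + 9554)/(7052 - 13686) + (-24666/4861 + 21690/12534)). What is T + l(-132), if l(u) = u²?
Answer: 9814755371948702/563293315987 ≈ 17424.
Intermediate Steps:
T = -67365808786/563293315987 (T = 1/(33289/(-6634) + (-24666*1/4861 + 21690*(1/12534))) = 1/(33289*(-1/6634) + (-24666/4861 + 3615/2089)) = 1/(-33289/6634 - 33954759/10154629) = 1/(-563293315987/67365808786) = -67365808786/563293315987 ≈ -0.11959)
T + l(-132) = -67365808786/563293315987 + (-132)² = -67365808786/563293315987 + 17424 = 9814755371948702/563293315987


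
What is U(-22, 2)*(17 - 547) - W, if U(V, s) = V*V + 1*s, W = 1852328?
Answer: -2109908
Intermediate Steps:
U(V, s) = s + V² (U(V, s) = V² + s = s + V²)
U(-22, 2)*(17 - 547) - W = (2 + (-22)²)*(17 - 547) - 1*1852328 = (2 + 484)*(-530) - 1852328 = 486*(-530) - 1852328 = -257580 - 1852328 = -2109908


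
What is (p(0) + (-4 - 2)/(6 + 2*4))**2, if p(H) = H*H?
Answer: 9/49 ≈ 0.18367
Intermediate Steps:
p(H) = H**2
(p(0) + (-4 - 2)/(6 + 2*4))**2 = (0**2 + (-4 - 2)/(6 + 2*4))**2 = (0 - 6/(6 + 8))**2 = (0 - 6/14)**2 = (0 - 6*1/14)**2 = (0 - 3/7)**2 = (-3/7)**2 = 9/49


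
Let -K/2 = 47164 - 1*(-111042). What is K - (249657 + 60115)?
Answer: -626184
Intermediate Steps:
K = -316412 (K = -2*(47164 - 1*(-111042)) = -2*(47164 + 111042) = -2*158206 = -316412)
K - (249657 + 60115) = -316412 - (249657 + 60115) = -316412 - 1*309772 = -316412 - 309772 = -626184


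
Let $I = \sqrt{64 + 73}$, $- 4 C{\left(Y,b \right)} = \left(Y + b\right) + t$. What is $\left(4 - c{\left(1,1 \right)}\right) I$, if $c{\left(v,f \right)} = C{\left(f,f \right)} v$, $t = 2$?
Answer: $5 \sqrt{137} \approx 58.523$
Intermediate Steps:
$C{\left(Y,b \right)} = - \frac{1}{2} - \frac{Y}{4} - \frac{b}{4}$ ($C{\left(Y,b \right)} = - \frac{\left(Y + b\right) + 2}{4} = - \frac{2 + Y + b}{4} = - \frac{1}{2} - \frac{Y}{4} - \frac{b}{4}$)
$c{\left(v,f \right)} = v \left(- \frac{1}{2} - \frac{f}{2}\right)$ ($c{\left(v,f \right)} = \left(- \frac{1}{2} - \frac{f}{4} - \frac{f}{4}\right) v = \left(- \frac{1}{2} - \frac{f}{2}\right) v = v \left(- \frac{1}{2} - \frac{f}{2}\right)$)
$I = \sqrt{137} \approx 11.705$
$\left(4 - c{\left(1,1 \right)}\right) I = \left(4 - \left(- \frac{1}{2}\right) 1 \left(1 + 1\right)\right) \sqrt{137} = \left(4 - \left(- \frac{1}{2}\right) 1 \cdot 2\right) \sqrt{137} = \left(4 - -1\right) \sqrt{137} = \left(4 + 1\right) \sqrt{137} = 5 \sqrt{137}$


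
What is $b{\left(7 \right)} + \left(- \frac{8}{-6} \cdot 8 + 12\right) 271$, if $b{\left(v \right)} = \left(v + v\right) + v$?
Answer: $\frac{18491}{3} \approx 6163.7$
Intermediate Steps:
$b{\left(v \right)} = 3 v$ ($b{\left(v \right)} = 2 v + v = 3 v$)
$b{\left(7 \right)} + \left(- \frac{8}{-6} \cdot 8 + 12\right) 271 = 3 \cdot 7 + \left(- \frac{8}{-6} \cdot 8 + 12\right) 271 = 21 + \left(\left(-8\right) \left(- \frac{1}{6}\right) 8 + 12\right) 271 = 21 + \left(\frac{4}{3} \cdot 8 + 12\right) 271 = 21 + \left(\frac{32}{3} + 12\right) 271 = 21 + \frac{68}{3} \cdot 271 = 21 + \frac{18428}{3} = \frac{18491}{3}$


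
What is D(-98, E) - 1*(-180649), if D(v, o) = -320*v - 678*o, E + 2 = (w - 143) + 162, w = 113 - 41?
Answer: 151667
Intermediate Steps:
w = 72
E = 89 (E = -2 + ((72 - 143) + 162) = -2 + (-71 + 162) = -2 + 91 = 89)
D(v, o) = -678*o - 320*v
D(-98, E) - 1*(-180649) = (-678*89 - 320*(-98)) - 1*(-180649) = (-60342 + 31360) + 180649 = -28982 + 180649 = 151667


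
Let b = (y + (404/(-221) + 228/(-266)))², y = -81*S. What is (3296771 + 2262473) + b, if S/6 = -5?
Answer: 27404878337132/2393209 ≈ 1.1451e+7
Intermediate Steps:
S = -30 (S = 6*(-5) = -30)
y = 2430 (y = -81*(-30) = 2430)
b = 14100445563136/2393209 (b = (2430 + (404/(-221) + 228/(-266)))² = (2430 + (404*(-1/221) + 228*(-1/266)))² = (2430 + (-404/221 - 6/7))² = (2430 - 4154/1547)² = (3755056/1547)² = 14100445563136/2393209 ≈ 5.8919e+6)
(3296771 + 2262473) + b = (3296771 + 2262473) + 14100445563136/2393209 = 5559244 + 14100445563136/2393209 = 27404878337132/2393209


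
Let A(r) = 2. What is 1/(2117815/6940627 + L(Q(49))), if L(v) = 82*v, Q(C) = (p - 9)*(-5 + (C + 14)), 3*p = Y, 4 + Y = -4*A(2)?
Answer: -6940627/429122968341 ≈ -1.6174e-5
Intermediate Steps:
Y = -12 (Y = -4 - 4*2 = -4 - 8 = -12)
p = -4 (p = (⅓)*(-12) = -4)
Q(C) = -117 - 13*C (Q(C) = (-4 - 9)*(-5 + (C + 14)) = -13*(-5 + (14 + C)) = -13*(9 + C) = -117 - 13*C)
1/(2117815/6940627 + L(Q(49))) = 1/(2117815/6940627 + 82*(-117 - 13*49)) = 1/(2117815*(1/6940627) + 82*(-117 - 637)) = 1/(2117815/6940627 + 82*(-754)) = 1/(2117815/6940627 - 61828) = 1/(-429122968341/6940627) = -6940627/429122968341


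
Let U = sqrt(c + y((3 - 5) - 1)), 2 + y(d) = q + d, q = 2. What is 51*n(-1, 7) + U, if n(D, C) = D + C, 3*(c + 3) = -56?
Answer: 306 + I*sqrt(222)/3 ≈ 306.0 + 4.9666*I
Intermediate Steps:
c = -65/3 (c = -3 + (1/3)*(-56) = -3 - 56/3 = -65/3 ≈ -21.667)
n(D, C) = C + D
y(d) = d (y(d) = -2 + (2 + d) = d)
U = I*sqrt(222)/3 (U = sqrt(-65/3 + ((3 - 5) - 1)) = sqrt(-65/3 + (-2 - 1)) = sqrt(-65/3 - 3) = sqrt(-74/3) = I*sqrt(222)/3 ≈ 4.9666*I)
51*n(-1, 7) + U = 51*(7 - 1) + I*sqrt(222)/3 = 51*6 + I*sqrt(222)/3 = 306 + I*sqrt(222)/3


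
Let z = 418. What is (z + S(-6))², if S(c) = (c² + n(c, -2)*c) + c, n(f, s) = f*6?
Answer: 440896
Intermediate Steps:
n(f, s) = 6*f
S(c) = c + 7*c² (S(c) = (c² + (6*c)*c) + c = (c² + 6*c²) + c = 7*c² + c = c + 7*c²)
(z + S(-6))² = (418 - 6*(1 + 7*(-6)))² = (418 - 6*(1 - 42))² = (418 - 6*(-41))² = (418 + 246)² = 664² = 440896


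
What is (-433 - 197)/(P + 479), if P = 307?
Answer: -105/131 ≈ -0.80153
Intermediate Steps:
(-433 - 197)/(P + 479) = (-433 - 197)/(307 + 479) = -630/786 = -630*1/786 = -105/131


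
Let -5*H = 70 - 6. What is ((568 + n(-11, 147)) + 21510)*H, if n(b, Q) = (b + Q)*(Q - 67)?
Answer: -2109312/5 ≈ -4.2186e+5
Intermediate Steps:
n(b, Q) = (-67 + Q)*(Q + b) (n(b, Q) = (Q + b)*(-67 + Q) = (-67 + Q)*(Q + b))
H = -64/5 (H = -(70 - 6)/5 = -⅕*64 = -64/5 ≈ -12.800)
((568 + n(-11, 147)) + 21510)*H = ((568 + (147² - 67*147 - 67*(-11) + 147*(-11))) + 21510)*(-64/5) = ((568 + (21609 - 9849 + 737 - 1617)) + 21510)*(-64/5) = ((568 + 10880) + 21510)*(-64/5) = (11448 + 21510)*(-64/5) = 32958*(-64/5) = -2109312/5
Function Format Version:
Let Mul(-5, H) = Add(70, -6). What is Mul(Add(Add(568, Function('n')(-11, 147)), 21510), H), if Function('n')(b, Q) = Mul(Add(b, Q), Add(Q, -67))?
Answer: Rational(-2109312, 5) ≈ -4.2186e+5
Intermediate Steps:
Function('n')(b, Q) = Mul(Add(-67, Q), Add(Q, b)) (Function('n')(b, Q) = Mul(Add(Q, b), Add(-67, Q)) = Mul(Add(-67, Q), Add(Q, b)))
H = Rational(-64, 5) (H = Mul(Rational(-1, 5), Add(70, -6)) = Mul(Rational(-1, 5), 64) = Rational(-64, 5) ≈ -12.800)
Mul(Add(Add(568, Function('n')(-11, 147)), 21510), H) = Mul(Add(Add(568, Add(Pow(147, 2), Mul(-67, 147), Mul(-67, -11), Mul(147, -11))), 21510), Rational(-64, 5)) = Mul(Add(Add(568, Add(21609, -9849, 737, -1617)), 21510), Rational(-64, 5)) = Mul(Add(Add(568, 10880), 21510), Rational(-64, 5)) = Mul(Add(11448, 21510), Rational(-64, 5)) = Mul(32958, Rational(-64, 5)) = Rational(-2109312, 5)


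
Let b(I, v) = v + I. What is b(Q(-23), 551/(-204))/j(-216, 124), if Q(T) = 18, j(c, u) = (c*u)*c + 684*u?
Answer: 3121/1197512640 ≈ 2.6062e-6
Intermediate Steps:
j(c, u) = 684*u + u*c² (j(c, u) = u*c² + 684*u = 684*u + u*c²)
b(I, v) = I + v
b(Q(-23), 551/(-204))/j(-216, 124) = (18 + 551/(-204))/((124*(684 + (-216)²))) = (18 + 551*(-1/204))/((124*(684 + 46656))) = (18 - 551/204)/((124*47340)) = (3121/204)/5870160 = (3121/204)*(1/5870160) = 3121/1197512640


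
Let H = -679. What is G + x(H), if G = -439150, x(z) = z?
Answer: -439829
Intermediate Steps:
G + x(H) = -439150 - 679 = -439829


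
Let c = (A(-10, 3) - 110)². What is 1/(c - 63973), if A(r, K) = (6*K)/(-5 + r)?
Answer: -25/1290189 ≈ -1.9377e-5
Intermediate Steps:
A(r, K) = 6*K/(-5 + r)
c = 309136/25 (c = (6*3/(-5 - 10) - 110)² = (6*3/(-15) - 110)² = (6*3*(-1/15) - 110)² = (-6/5 - 110)² = (-556/5)² = 309136/25 ≈ 12365.)
1/(c - 63973) = 1/(309136/25 - 63973) = 1/(-1290189/25) = -25/1290189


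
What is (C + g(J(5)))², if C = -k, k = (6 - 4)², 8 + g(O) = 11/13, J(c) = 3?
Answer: 21025/169 ≈ 124.41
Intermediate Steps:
g(O) = -93/13 (g(O) = -8 + 11/13 = -93/13)
k = 4 (k = 2² = 4)
C = -4 (C = -1*4 = -4)
(C + g(J(5)))² = (-4 - 93/13)² = (-145/13)² = 21025/169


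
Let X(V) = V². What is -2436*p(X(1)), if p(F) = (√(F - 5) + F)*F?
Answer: -2436 - 4872*I ≈ -2436.0 - 4872.0*I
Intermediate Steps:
p(F) = F*(F + √(-5 + F)) (p(F) = (√(-5 + F) + F)*F = (F + √(-5 + F))*F = F*(F + √(-5 + F)))
-2436*p(X(1)) = -2436*1²*(1² + √(-5 + 1²)) = -2436*(1 + √(-5 + 1)) = -2436*(1 + √(-4)) = -2436*(1 + 2*I) = -2436 - 4872*I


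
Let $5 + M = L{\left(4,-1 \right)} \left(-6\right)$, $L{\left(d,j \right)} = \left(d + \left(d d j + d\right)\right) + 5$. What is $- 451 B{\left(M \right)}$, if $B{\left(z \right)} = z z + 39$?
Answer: $-93808$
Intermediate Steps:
$L{\left(d,j \right)} = 5 + 2 d + j d^{2}$ ($L{\left(d,j \right)} = \left(d + \left(d^{2} j + d\right)\right) + 5 = \left(d + \left(j d^{2} + d\right)\right) + 5 = \left(d + \left(d + j d^{2}\right)\right) + 5 = \left(2 d + j d^{2}\right) + 5 = 5 + 2 d + j d^{2}$)
$M = 13$ ($M = -5 + \left(5 + 2 \cdot 4 - 4^{2}\right) \left(-6\right) = -5 + \left(5 + 8 - 16\right) \left(-6\right) = -5 - -18 = -5 + 18 = 13$)
$B{\left(z \right)} = 39 + z^{2}$ ($B{\left(z \right)} = z^{2} + 39 = 39 + z^{2}$)
$- 451 B{\left(M \right)} = - 451 \left(39 + 13^{2}\right) = - 451 \left(39 + 169\right) = \left(-451\right) 208 = -93808$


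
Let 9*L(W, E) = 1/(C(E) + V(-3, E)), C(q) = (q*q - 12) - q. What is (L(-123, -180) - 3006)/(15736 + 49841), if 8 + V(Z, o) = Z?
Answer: -880797077/19214913501 ≈ -0.045839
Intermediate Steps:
C(q) = -12 + q² - q (C(q) = (q² - 12) - q = (-12 + q²) - q = -12 + q² - q)
V(Z, o) = -8 + Z
L(W, E) = 1/(9*(-23 + E² - E)) (L(W, E) = 1/(9*((-12 + E² - E) + (-8 - 3))) = 1/(9*((-12 + E² - E) - 11)) = 1/(9*(-23 + E² - E)))
(L(-123, -180) - 3006)/(15736 + 49841) = (1/(9*(-23 + (-180)² - 1*(-180))) - 3006)/(15736 + 49841) = (1/(9*(-23 + 32400 + 180)) - 3006)/65577 = ((⅑)/32557 - 3006)*(1/65577) = ((⅑)*(1/32557) - 3006)*(1/65577) = (1/293013 - 3006)*(1/65577) = -880797077/293013*1/65577 = -880797077/19214913501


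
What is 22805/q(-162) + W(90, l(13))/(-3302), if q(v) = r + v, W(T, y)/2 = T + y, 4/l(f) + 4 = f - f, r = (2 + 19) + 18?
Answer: -37662002/203073 ≈ -185.46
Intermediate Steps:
r = 39 (r = 21 + 18 = 39)
l(f) = -1 (l(f) = 4/(-4 + (f - f)) = 4/(-4 + 0) = 4/(-4) = 4*(-¼) = -1)
W(T, y) = 2*T + 2*y (W(T, y) = 2*(T + y) = 2*T + 2*y)
q(v) = 39 + v
22805/q(-162) + W(90, l(13))/(-3302) = 22805/(39 - 162) + (2*90 + 2*(-1))/(-3302) = 22805/(-123) + (180 - 2)*(-1/3302) = 22805*(-1/123) + 178*(-1/3302) = -22805/123 - 89/1651 = -37662002/203073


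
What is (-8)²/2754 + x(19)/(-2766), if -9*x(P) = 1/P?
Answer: 560627/24122286 ≈ 0.023241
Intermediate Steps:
x(P) = -1/(9*P)
(-8)²/2754 + x(19)/(-2766) = (-8)²/2754 - ⅑/19/(-2766) = 64*(1/2754) - ⅑*1/19*(-1/2766) = 32/1377 - 1/171*(-1/2766) = 32/1377 + 1/472986 = 560627/24122286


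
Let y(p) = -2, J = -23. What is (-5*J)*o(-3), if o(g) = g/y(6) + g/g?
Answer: 575/2 ≈ 287.50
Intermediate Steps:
o(g) = 1 - g/2 (o(g) = g/(-2) + g/g = g*(-1/2) + 1 = -g/2 + 1 = 1 - g/2)
(-5*J)*o(-3) = (-5*(-23))*(1 - 1/2*(-3)) = 115*(1 + 3/2) = 115*(5/2) = 575/2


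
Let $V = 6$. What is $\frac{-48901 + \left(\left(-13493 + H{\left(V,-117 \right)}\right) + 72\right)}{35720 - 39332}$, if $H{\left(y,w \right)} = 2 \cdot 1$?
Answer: $\frac{15580}{903} \approx 17.254$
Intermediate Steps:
$H{\left(y,w \right)} = 2$
$\frac{-48901 + \left(\left(-13493 + H{\left(V,-117 \right)}\right) + 72\right)}{35720 - 39332} = \frac{-48901 + \left(\left(-13493 + 2\right) + 72\right)}{35720 - 39332} = \frac{-48901 + \left(-13491 + 72\right)}{-3612} = \left(-48901 - 13419\right) \left(- \frac{1}{3612}\right) = \left(-62320\right) \left(- \frac{1}{3612}\right) = \frac{15580}{903}$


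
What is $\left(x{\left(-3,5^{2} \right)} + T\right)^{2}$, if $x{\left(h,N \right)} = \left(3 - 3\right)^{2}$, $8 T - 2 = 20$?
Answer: $\frac{121}{16} \approx 7.5625$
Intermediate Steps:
$T = \frac{11}{4}$ ($T = \frac{1}{4} + \frac{1}{8} \cdot 20 = \frac{1}{4} + \frac{5}{2} = \frac{11}{4} \approx 2.75$)
$x{\left(h,N \right)} = 0$ ($x{\left(h,N \right)} = 0^{2} = 0$)
$\left(x{\left(-3,5^{2} \right)} + T\right)^{2} = \left(0 + \frac{11}{4}\right)^{2} = \left(\frac{11}{4}\right)^{2} = \frac{121}{16}$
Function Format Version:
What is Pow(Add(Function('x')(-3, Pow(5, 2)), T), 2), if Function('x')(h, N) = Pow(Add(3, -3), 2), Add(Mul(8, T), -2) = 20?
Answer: Rational(121, 16) ≈ 7.5625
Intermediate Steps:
T = Rational(11, 4) (T = Add(Rational(1, 4), Mul(Rational(1, 8), 20)) = Add(Rational(1, 4), Rational(5, 2)) = Rational(11, 4) ≈ 2.7500)
Function('x')(h, N) = 0 (Function('x')(h, N) = Pow(0, 2) = 0)
Pow(Add(Function('x')(-3, Pow(5, 2)), T), 2) = Pow(Add(0, Rational(11, 4)), 2) = Pow(Rational(11, 4), 2) = Rational(121, 16)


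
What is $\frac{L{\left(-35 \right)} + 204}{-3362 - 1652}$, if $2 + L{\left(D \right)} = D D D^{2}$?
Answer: $- \frac{1500827}{5014} \approx -299.33$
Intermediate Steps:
$L{\left(D \right)} = -2 + D^{4}$ ($L{\left(D \right)} = -2 + D D D^{2} = -2 + D^{2} D^{2} = -2 + D^{4}$)
$\frac{L{\left(-35 \right)} + 204}{-3362 - 1652} = \frac{\left(-2 + \left(-35\right)^{4}\right) + 204}{-3362 - 1652} = \frac{\left(-2 + 1500625\right) + 204}{-5014} = \left(1500623 + 204\right) \left(- \frac{1}{5014}\right) = 1500827 \left(- \frac{1}{5014}\right) = - \frac{1500827}{5014}$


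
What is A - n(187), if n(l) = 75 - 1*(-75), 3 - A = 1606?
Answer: -1753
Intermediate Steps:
A = -1603 (A = 3 - 1*1606 = 3 - 1606 = -1603)
n(l) = 150 (n(l) = 75 + 75 = 150)
A - n(187) = -1603 - 1*150 = -1603 - 150 = -1753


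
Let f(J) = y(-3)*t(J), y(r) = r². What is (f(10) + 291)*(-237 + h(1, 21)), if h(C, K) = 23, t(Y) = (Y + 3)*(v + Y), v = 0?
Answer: -312654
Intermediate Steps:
t(Y) = Y*(3 + Y) (t(Y) = (Y + 3)*(0 + Y) = (3 + Y)*Y = Y*(3 + Y))
f(J) = 9*J*(3 + J) (f(J) = (-3)²*(J*(3 + J)) = 9*(J*(3 + J)) = 9*J*(3 + J))
(f(10) + 291)*(-237 + h(1, 21)) = (9*10*(3 + 10) + 291)*(-237 + 23) = (9*10*13 + 291)*(-214) = (1170 + 291)*(-214) = 1461*(-214) = -312654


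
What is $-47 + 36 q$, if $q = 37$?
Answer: $1285$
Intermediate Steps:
$-47 + 36 q = -47 + 36 \cdot 37 = -47 + 1332 = 1285$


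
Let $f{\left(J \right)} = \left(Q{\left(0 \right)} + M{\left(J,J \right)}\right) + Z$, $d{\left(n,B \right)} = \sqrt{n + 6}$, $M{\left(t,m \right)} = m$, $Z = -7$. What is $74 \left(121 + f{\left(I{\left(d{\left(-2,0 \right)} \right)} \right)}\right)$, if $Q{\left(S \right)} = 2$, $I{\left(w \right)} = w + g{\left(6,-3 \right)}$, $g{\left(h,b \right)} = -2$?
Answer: $8584$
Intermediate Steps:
$d{\left(n,B \right)} = \sqrt{6 + n}$
$I{\left(w \right)} = -2 + w$ ($I{\left(w \right)} = w - 2 = -2 + w$)
$f{\left(J \right)} = -5 + J$ ($f{\left(J \right)} = \left(2 + J\right) - 7 = -5 + J$)
$74 \left(121 + f{\left(I{\left(d{\left(-2,0 \right)} \right)} \right)}\right) = 74 \left(121 - \left(7 - \sqrt{6 - 2}\right)\right) = 74 \left(121 - \left(7 - 2\right)\right) = 74 \left(121 + \left(-5 + \left(-2 + 2\right)\right)\right) = 74 \left(121 + \left(-5 + 0\right)\right) = 74 \left(121 - 5\right) = 74 \cdot 116 = 8584$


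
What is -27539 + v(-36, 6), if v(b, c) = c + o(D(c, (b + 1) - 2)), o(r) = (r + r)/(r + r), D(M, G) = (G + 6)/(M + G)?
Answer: -27532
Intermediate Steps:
D(M, G) = (6 + G)/(G + M)
o(r) = 1 (o(r) = (2*r)/((2*r)) = (2*r)*(1/(2*r)) = 1)
v(b, c) = 1 + c (v(b, c) = c + 1 = 1 + c)
-27539 + v(-36, 6) = -27539 + (1 + 6) = -27539 + 7 = -27532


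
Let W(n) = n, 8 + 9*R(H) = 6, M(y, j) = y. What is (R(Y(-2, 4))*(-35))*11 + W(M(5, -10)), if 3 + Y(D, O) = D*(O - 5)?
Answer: 815/9 ≈ 90.556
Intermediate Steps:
Y(D, O) = -3 + D*(-5 + O) (Y(D, O) = -3 + D*(O - 5) = -3 + D*(-5 + O))
R(H) = -2/9 (R(H) = -8/9 + (⅑)*6 = -8/9 + ⅔ = -2/9)
(R(Y(-2, 4))*(-35))*11 + W(M(5, -10)) = -2/9*(-35)*11 + 5 = (70/9)*11 + 5 = 770/9 + 5 = 815/9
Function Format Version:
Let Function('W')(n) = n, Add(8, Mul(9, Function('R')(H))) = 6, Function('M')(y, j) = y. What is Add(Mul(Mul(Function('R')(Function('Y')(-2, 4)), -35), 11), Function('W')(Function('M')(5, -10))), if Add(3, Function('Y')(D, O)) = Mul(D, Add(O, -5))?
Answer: Rational(815, 9) ≈ 90.556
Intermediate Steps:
Function('Y')(D, O) = Add(-3, Mul(D, Add(-5, O))) (Function('Y')(D, O) = Add(-3, Mul(D, Add(O, -5))) = Add(-3, Mul(D, Add(-5, O))))
Function('R')(H) = Rational(-2, 9) (Function('R')(H) = Add(Rational(-8, 9), Mul(Rational(1, 9), 6)) = Add(Rational(-8, 9), Rational(2, 3)) = Rational(-2, 9))
Add(Mul(Mul(Function('R')(Function('Y')(-2, 4)), -35), 11), Function('W')(Function('M')(5, -10))) = Add(Mul(Mul(Rational(-2, 9), -35), 11), 5) = Add(Mul(Rational(70, 9), 11), 5) = Add(Rational(770, 9), 5) = Rational(815, 9)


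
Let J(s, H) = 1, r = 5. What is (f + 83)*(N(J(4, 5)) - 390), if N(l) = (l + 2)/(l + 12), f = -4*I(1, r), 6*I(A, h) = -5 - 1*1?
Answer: -440829/13 ≈ -33910.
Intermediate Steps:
I(A, h) = -1 (I(A, h) = (-5 - 1*1)/6 = (-5 - 1)/6 = (⅙)*(-6) = -1)
f = 4 (f = -4*(-1) = 4)
N(l) = (2 + l)/(12 + l)
(f + 83)*(N(J(4, 5)) - 390) = (4 + 83)*((2 + 1)/(12 + 1) - 390) = 87*(3/13 - 390) = 87*(-5067/13) = -440829/13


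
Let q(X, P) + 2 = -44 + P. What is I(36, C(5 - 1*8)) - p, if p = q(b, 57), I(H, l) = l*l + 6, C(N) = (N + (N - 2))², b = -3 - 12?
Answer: 4091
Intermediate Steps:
b = -15
C(N) = (-2 + 2*N)² (C(N) = (N + (-2 + N))² = (-2 + 2*N)²)
I(H, l) = 6 + l² (I(H, l) = l² + 6 = 6 + l²)
q(X, P) = -46 + P (q(X, P) = -2 + (-44 + P) = -46 + P)
p = 11 (p = -46 + 57 = 11)
I(36, C(5 - 1*8)) - p = (6 + (4*(-1 + (5 - 1*8))²)²) - 1*11 = (6 + (4*(-1 + (5 - 8))²)²) - 11 = (6 + (4*(-1 - 3)²)²) - 11 = (6 + (4*(-4)²)²) - 11 = (6 + (4*16)²) - 11 = (6 + 64²) - 11 = (6 + 4096) - 11 = 4102 - 11 = 4091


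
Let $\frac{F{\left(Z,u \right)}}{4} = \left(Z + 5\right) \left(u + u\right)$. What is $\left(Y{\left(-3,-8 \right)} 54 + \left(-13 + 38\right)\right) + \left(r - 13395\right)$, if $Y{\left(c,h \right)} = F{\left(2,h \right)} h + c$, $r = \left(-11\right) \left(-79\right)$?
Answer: $180873$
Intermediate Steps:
$r = 869$
$F{\left(Z,u \right)} = 8 u \left(5 + Z\right)$ ($F{\left(Z,u \right)} = 4 \left(Z + 5\right) \left(u + u\right) = 4 \left(5 + Z\right) 2 u = 4 \cdot 2 u \left(5 + Z\right) = 8 u \left(5 + Z\right)$)
$Y{\left(c,h \right)} = c + 56 h^{2}$ ($Y{\left(c,h \right)} = 8 h \left(5 + 2\right) h + c = 8 h 7 h + c = 56 h h + c = 56 h^{2} + c = c + 56 h^{2}$)
$\left(Y{\left(-3,-8 \right)} 54 + \left(-13 + 38\right)\right) + \left(r - 13395\right) = \left(\left(-3 + 56 \left(-8\right)^{2}\right) 54 + \left(-13 + 38\right)\right) + \left(869 - 13395\right) = \left(\left(-3 + 56 \cdot 64\right) 54 + 25\right) + \left(869 - 13395\right) = \left(\left(-3 + 3584\right) 54 + 25\right) - 12526 = \left(3581 \cdot 54 + 25\right) - 12526 = \left(193374 + 25\right) - 12526 = 193399 - 12526 = 180873$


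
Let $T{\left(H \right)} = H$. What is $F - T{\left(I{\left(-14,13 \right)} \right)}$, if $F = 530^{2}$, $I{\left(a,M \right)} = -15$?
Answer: $280915$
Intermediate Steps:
$F = 280900$
$F - T{\left(I{\left(-14,13 \right)} \right)} = 280900 - -15 = 280900 + 15 = 280915$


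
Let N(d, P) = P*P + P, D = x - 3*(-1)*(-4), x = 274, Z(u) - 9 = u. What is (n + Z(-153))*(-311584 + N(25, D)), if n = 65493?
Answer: -15858764622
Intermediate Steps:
Z(u) = 9 + u
D = 262 (D = 274 - 3*(-1)*(-4) = 274 - (-3)*(-4) = 274 - 1*12 = 274 - 12 = 262)
N(d, P) = P + P**2 (N(d, P) = P**2 + P = P + P**2)
(n + Z(-153))*(-311584 + N(25, D)) = (65493 + (9 - 153))*(-311584 + 262*(1 + 262)) = (65493 - 144)*(-311584 + 262*263) = 65349*(-311584 + 68906) = 65349*(-242678) = -15858764622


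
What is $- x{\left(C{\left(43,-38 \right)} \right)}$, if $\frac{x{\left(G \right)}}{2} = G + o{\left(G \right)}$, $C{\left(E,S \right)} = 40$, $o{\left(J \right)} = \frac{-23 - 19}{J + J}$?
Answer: $- \frac{1579}{20} \approx -78.95$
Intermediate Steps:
$o{\left(J \right)} = - \frac{21}{J}$ ($o{\left(J \right)} = - \frac{42}{2 J} = - 42 \frac{1}{2 J} = - \frac{21}{J}$)
$x{\left(G \right)} = - \frac{42}{G} + 2 G$ ($x{\left(G \right)} = 2 \left(G - \frac{21}{G}\right) = - \frac{42}{G} + 2 G$)
$- x{\left(C{\left(43,-38 \right)} \right)} = - (- \frac{42}{40} + 2 \cdot 40) = - (\left(-42\right) \frac{1}{40} + 80) = - (- \frac{21}{20} + 80) = \left(-1\right) \frac{1579}{20} = - \frac{1579}{20}$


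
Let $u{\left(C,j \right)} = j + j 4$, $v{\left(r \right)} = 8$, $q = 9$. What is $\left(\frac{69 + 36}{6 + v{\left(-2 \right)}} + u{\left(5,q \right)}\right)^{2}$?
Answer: $\frac{11025}{4} \approx 2756.3$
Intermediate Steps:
$u{\left(C,j \right)} = 5 j$ ($u{\left(C,j \right)} = j + 4 j = 5 j$)
$\left(\frac{69 + 36}{6 + v{\left(-2 \right)}} + u{\left(5,q \right)}\right)^{2} = \left(\frac{69 + 36}{6 + 8} + 5 \cdot 9\right)^{2} = \left(\frac{105}{14} + 45\right)^{2} = \left(105 \cdot \frac{1}{14} + 45\right)^{2} = \left(\frac{15}{2} + 45\right)^{2} = \left(\frac{105}{2}\right)^{2} = \frac{11025}{4}$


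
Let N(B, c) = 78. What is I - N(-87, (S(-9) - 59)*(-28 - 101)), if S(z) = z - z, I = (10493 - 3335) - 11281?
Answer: -4201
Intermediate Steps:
I = -4123 (I = 7158 - 11281 = -4123)
S(z) = 0
I - N(-87, (S(-9) - 59)*(-28 - 101)) = -4123 - 1*78 = -4123 - 78 = -4201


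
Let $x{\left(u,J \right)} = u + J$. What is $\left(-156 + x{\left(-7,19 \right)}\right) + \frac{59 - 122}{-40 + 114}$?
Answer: $- \frac{10719}{74} \approx -144.85$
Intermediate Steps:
$x{\left(u,J \right)} = J + u$
$\left(-156 + x{\left(-7,19 \right)}\right) + \frac{59 - 122}{-40 + 114} = \left(-156 + \left(19 - 7\right)\right) + \frac{59 - 122}{-40 + 114} = \left(-156 + 12\right) - \frac{63}{74} = -144 - \frac{63}{74} = - \frac{10719}{74}$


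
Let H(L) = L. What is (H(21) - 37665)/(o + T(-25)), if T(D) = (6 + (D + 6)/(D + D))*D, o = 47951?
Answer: -25096/31861 ≈ -0.78767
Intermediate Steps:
T(D) = D*(6 + (6 + D)/(2*D)) (T(D) = (6 + (6 + D)/((2*D)))*D = (6 + (6 + D)*(1/(2*D)))*D = (6 + (6 + D)/(2*D))*D = D*(6 + (6 + D)/(2*D)))
(H(21) - 37665)/(o + T(-25)) = (21 - 37665)/(47951 + (3 + (13/2)*(-25))) = -37644/(47951 + (3 - 325/2)) = -37644/(47951 - 319/2) = -37644/95583/2 = -37644*2/95583 = -25096/31861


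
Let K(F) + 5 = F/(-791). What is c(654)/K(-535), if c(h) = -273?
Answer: 71981/1140 ≈ 63.141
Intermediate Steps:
K(F) = -5 - F/791 (K(F) = -5 + F/(-791) = -5 + F*(-1/791) = -5 - F/791)
c(654)/K(-535) = -273/(-5 - 1/791*(-535)) = -273/(-5 + 535/791) = -273/(-3420/791) = -273*(-791/3420) = 71981/1140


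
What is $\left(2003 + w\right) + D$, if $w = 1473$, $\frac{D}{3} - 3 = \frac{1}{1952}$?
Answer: $\frac{6802723}{1952} \approx 3485.0$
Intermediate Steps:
$D = \frac{17571}{1952}$ ($D = 9 + \frac{3}{1952} = \frac{17571}{1952} \approx 9.0015$)
$\left(2003 + w\right) + D = \left(2003 + 1473\right) + \frac{17571}{1952} = 3476 + \frac{17571}{1952} = \frac{6802723}{1952}$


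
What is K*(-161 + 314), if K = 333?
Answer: 50949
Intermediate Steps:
K*(-161 + 314) = 333*(-161 + 314) = 333*153 = 50949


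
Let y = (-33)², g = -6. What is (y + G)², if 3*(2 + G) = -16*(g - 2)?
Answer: 11485321/9 ≈ 1.2761e+6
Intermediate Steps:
y = 1089
G = 122/3 (G = -2 + (-16*(-6 - 2))/3 = -2 + (-16*(-8))/3 = -2 + (⅓)*128 = -2 + 128/3 = 122/3 ≈ 40.667)
(y + G)² = (1089 + 122/3)² = (3389/3)² = 11485321/9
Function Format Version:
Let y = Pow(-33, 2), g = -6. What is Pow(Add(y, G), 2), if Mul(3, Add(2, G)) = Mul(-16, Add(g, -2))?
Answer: Rational(11485321, 9) ≈ 1.2761e+6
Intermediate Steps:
y = 1089
G = Rational(122, 3) (G = Add(-2, Mul(Rational(1, 3), Mul(-16, Add(-6, -2)))) = Add(-2, Mul(Rational(1, 3), Mul(-16, -8))) = Add(-2, Mul(Rational(1, 3), 128)) = Add(-2, Rational(128, 3)) = Rational(122, 3) ≈ 40.667)
Pow(Add(y, G), 2) = Pow(Add(1089, Rational(122, 3)), 2) = Pow(Rational(3389, 3), 2) = Rational(11485321, 9)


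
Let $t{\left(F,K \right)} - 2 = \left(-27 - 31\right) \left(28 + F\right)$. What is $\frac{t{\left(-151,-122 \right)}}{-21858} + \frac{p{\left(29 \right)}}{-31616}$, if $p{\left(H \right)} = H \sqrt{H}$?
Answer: $- \frac{3568}{10929} - \frac{29 \sqrt{29}}{31616} \approx -0.33141$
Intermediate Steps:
$p{\left(H \right)} = H^{\frac{3}{2}}$
$t{\left(F,K \right)} = -1622 - 58 F$ ($t{\left(F,K \right)} = 2 + \left(-27 - 31\right) \left(28 + F\right) = 2 - 58 \left(28 + F\right) = 2 - \left(1624 + 58 F\right) = -1622 - 58 F$)
$\frac{t{\left(-151,-122 \right)}}{-21858} + \frac{p{\left(29 \right)}}{-31616} = \frac{-1622 - -8758}{-21858} + \frac{29^{\frac{3}{2}}}{-31616} = \left(-1622 + 8758\right) \left(- \frac{1}{21858}\right) + 29 \sqrt{29} \left(- \frac{1}{31616}\right) = 7136 \left(- \frac{1}{21858}\right) - \frac{29 \sqrt{29}}{31616} = - \frac{3568}{10929} - \frac{29 \sqrt{29}}{31616}$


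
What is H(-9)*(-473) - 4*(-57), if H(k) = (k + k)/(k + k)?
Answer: -245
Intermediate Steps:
H(k) = 1 (H(k) = (2*k)/((2*k)) = (2*k)*(1/(2*k)) = 1)
H(-9)*(-473) - 4*(-57) = 1*(-473) - 4*(-57) = -473 + 228 = -245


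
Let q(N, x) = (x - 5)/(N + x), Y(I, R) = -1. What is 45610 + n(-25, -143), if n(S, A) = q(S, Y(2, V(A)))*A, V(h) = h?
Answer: 45577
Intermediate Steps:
q(N, x) = (-5 + x)/(N + x)
n(S, A) = -6*A/(-1 + S) (n(S, A) = ((-5 - 1)/(S - 1))*A = (-6/(-1 + S))*A = -6*A/(-1 + S))
45610 + n(-25, -143) = 45610 - 6*(-143)/(-1 - 25) = 45610 - 6*(-143)/(-26) = 45610 - 6*(-143)*(-1/26) = 45610 - 33 = 45577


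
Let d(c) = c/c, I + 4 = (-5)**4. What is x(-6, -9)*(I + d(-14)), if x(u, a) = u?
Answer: -3732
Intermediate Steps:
I = 621 (I = -4 + (-5)**4 = -4 + 625 = 621)
d(c) = 1
x(-6, -9)*(I + d(-14)) = -6*(621 + 1) = -6*622 = -3732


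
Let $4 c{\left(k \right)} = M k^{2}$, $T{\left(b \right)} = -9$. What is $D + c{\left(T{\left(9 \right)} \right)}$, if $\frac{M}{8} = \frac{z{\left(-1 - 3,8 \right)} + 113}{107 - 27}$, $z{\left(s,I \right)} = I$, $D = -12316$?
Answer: $- \frac{482839}{40} \approx -12071.0$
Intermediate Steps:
$M = \frac{121}{10}$ ($M = 8 \frac{8 + 113}{107 - 27} = 8 \cdot \frac{121}{80} = \frac{121}{10} \approx 12.1$)
$c{\left(k \right)} = \frac{121 k^{2}}{40}$ ($c{\left(k \right)} = \frac{\frac{121}{10} k^{2}}{4} = \frac{121 k^{2}}{40}$)
$D + c{\left(T{\left(9 \right)} \right)} = -12316 + \frac{121 \left(-9\right)^{2}}{40} = -12316 + \frac{121}{40} \cdot 81 = -12316 + \frac{9801}{40} = - \frac{482839}{40}$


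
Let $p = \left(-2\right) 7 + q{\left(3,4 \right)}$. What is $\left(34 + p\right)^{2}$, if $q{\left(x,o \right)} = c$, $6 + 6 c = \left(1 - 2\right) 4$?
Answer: $\frac{3025}{9} \approx 336.11$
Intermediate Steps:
$c = - \frac{5}{3}$ ($c = -1 + \frac{\left(1 - 2\right) 4}{6} = -1 + \frac{\left(-1\right) 4}{6} = -1 + \frac{1}{6} \left(-4\right) = -1 - \frac{2}{3} = - \frac{5}{3} \approx -1.6667$)
$q{\left(x,o \right)} = - \frac{5}{3}$
$p = - \frac{47}{3}$ ($p = \left(-2\right) 7 - \frac{5}{3} = -14 - \frac{5}{3} = - \frac{47}{3} \approx -15.667$)
$\left(34 + p\right)^{2} = \left(34 - \frac{47}{3}\right)^{2} = \left(\frac{55}{3}\right)^{2} = \frac{3025}{9}$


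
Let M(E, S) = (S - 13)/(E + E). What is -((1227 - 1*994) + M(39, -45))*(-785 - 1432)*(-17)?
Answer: -113795654/13 ≈ -8.7535e+6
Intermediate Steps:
M(E, S) = (-13 + S)/(2*E) (M(E, S) = (-13 + S)/((2*E)) = (-13 + S)*(1/(2*E)) = (-13 + S)/(2*E))
-((1227 - 1*994) + M(39, -45))*(-785 - 1432)*(-17) = -((1227 - 1*994) + (½)*(-13 - 45)/39)*(-785 - 1432)*(-17) = -((1227 - 994) + (½)*(1/39)*(-58))*(-2217)*(-17) = -(233 - 29/39)*(-2217)*(-17) = -(9058/39)*(-2217)*(-17) = -(-6693862)*(-17)/13 = -1*113795654/13 = -113795654/13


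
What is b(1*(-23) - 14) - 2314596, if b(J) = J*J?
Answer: -2313227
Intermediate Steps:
b(J) = J**2
b(1*(-23) - 14) - 2314596 = (1*(-23) - 14)**2 - 2314596 = (-23 - 14)**2 - 2314596 = (-37)**2 - 2314596 = 1369 - 2314596 = -2313227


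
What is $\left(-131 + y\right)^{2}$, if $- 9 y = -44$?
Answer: $\frac{1288225}{81} \approx 15904.0$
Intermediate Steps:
$y = \frac{44}{9}$ ($y = \left(- \frac{1}{9}\right) \left(-44\right) = \frac{44}{9} \approx 4.8889$)
$\left(-131 + y\right)^{2} = \left(-131 + \frac{44}{9}\right)^{2} = \left(- \frac{1135}{9}\right)^{2} = \frac{1288225}{81}$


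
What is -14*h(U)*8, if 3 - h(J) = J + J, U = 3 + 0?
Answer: 336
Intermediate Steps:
U = 3
h(J) = 3 - 2*J (h(J) = 3 - (J + J) = 3 - 2*J)
-14*h(U)*8 = -14*(3 - 2*3)*8 = -14*(3 - 6)*8 = -14*(-3)*8 = 42*8 = 336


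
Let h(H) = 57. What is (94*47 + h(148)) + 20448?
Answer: 24923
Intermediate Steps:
(94*47 + h(148)) + 20448 = (94*47 + 57) + 20448 = (4418 + 57) + 20448 = 4475 + 20448 = 24923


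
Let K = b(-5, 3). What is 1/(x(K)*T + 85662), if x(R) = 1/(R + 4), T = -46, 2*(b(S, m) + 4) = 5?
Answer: 5/428218 ≈ 1.1676e-5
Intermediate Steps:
b(S, m) = -3/2 (b(S, m) = -4 + (½)*5 = -4 + 5/2 = -3/2)
K = -3/2 ≈ -1.5000
x(R) = 1/(4 + R)
1/(x(K)*T + 85662) = 1/(-46/(4 - 3/2) + 85662) = 1/(-46/(5/2) + 85662) = 1/((⅖)*(-46) + 85662) = 1/(-92/5 + 85662) = 1/(428218/5) = 5/428218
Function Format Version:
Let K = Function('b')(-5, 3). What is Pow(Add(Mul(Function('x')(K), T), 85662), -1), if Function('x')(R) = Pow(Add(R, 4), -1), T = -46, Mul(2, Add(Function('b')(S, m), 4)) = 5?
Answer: Rational(5, 428218) ≈ 1.1676e-5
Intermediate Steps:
Function('b')(S, m) = Rational(-3, 2) (Function('b')(S, m) = Add(-4, Mul(Rational(1, 2), 5)) = Add(-4, Rational(5, 2)) = Rational(-3, 2))
K = Rational(-3, 2) ≈ -1.5000
Function('x')(R) = Pow(Add(4, R), -1)
Pow(Add(Mul(Function('x')(K), T), 85662), -1) = Pow(Add(Mul(Pow(Add(4, Rational(-3, 2)), -1), -46), 85662), -1) = Pow(Add(Mul(Pow(Rational(5, 2), -1), -46), 85662), -1) = Pow(Add(Mul(Rational(2, 5), -46), 85662), -1) = Pow(Add(Rational(-92, 5), 85662), -1) = Pow(Rational(428218, 5), -1) = Rational(5, 428218)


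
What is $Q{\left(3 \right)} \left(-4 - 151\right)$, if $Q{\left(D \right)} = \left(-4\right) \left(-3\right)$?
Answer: $-1860$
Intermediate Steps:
$Q{\left(D \right)} = 12$
$Q{\left(3 \right)} \left(-4 - 151\right) = 12 \left(-4 - 151\right) = 12 \left(-155\right) = -1860$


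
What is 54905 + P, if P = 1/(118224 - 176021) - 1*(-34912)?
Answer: 5191153148/57797 ≈ 89817.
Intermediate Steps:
P = 2017808863/57797 (P = 1/(-57797) + 34912 = -1/57797 + 34912 = 2017808863/57797 ≈ 34912.)
54905 + P = 54905 + 2017808863/57797 = 5191153148/57797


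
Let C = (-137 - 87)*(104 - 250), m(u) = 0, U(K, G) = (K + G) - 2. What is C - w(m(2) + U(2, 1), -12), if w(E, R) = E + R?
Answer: 32715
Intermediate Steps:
U(K, G) = -2 + G + K (U(K, G) = (G + K) - 2 = -2 + G + K)
C = 32704 (C = -224*(-146) = 32704)
C - w(m(2) + U(2, 1), -12) = 32704 - ((0 + (-2 + 1 + 2)) - 12) = 32704 - ((0 + 1) - 12) = 32704 - (1 - 12) = 32704 - 1*(-11) = 32704 + 11 = 32715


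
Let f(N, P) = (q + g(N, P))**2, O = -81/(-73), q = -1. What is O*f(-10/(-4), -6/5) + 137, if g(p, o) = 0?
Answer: 10082/73 ≈ 138.11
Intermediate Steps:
O = 81/73 (O = -81*(-1/73) = 81/73 ≈ 1.1096)
f(N, P) = 1 (f(N, P) = (-1 + 0)**2 = (-1)**2 = 1)
O*f(-10/(-4), -6/5) + 137 = (81/73)*1 + 137 = 81/73 + 137 = 10082/73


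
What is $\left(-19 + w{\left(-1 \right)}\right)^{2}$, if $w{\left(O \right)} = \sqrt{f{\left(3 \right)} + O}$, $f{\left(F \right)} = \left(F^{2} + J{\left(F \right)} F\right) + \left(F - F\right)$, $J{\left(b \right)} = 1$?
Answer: $\left(19 - \sqrt{11}\right)^{2} \approx 245.97$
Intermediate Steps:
$f{\left(F \right)} = F + F^{2}$ ($f{\left(F \right)} = \left(F^{2} + 1 F\right) + \left(F - F\right) = \left(F^{2} + F\right) + 0 = \left(F + F^{2}\right) + 0 = F + F^{2}$)
$w{\left(O \right)} = \sqrt{12 + O}$ ($w{\left(O \right)} = \sqrt{3 \left(1 + 3\right) + O} = \sqrt{3 \cdot 4 + O} = \sqrt{12 + O}$)
$\left(-19 + w{\left(-1 \right)}\right)^{2} = \left(-19 + \sqrt{12 - 1}\right)^{2} = \left(-19 + \sqrt{11}\right)^{2}$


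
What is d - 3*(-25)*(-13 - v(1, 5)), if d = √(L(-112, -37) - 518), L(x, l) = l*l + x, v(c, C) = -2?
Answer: -825 + √739 ≈ -797.82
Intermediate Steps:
L(x, l) = x + l² (L(x, l) = l² + x = x + l²)
d = √739 (d = √((-112 + (-37)²) - 518) = √((-112 + 1369) - 518) = √(1257 - 518) = √739 ≈ 27.185)
d - 3*(-25)*(-13 - v(1, 5)) = √739 - 3*(-25)*(-13 - 1*(-2)) = √739 - (-75)*(-13 + 2) = √739 - (-75)*(-11) = √739 - 1*825 = √739 - 825 = -825 + √739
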